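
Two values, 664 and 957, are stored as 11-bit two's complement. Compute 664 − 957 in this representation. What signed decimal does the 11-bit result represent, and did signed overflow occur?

-293; no overflow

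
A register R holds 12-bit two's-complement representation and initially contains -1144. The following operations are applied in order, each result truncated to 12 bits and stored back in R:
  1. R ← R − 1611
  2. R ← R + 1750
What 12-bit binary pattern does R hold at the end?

110000010011

Start: R = -1144 = 101110001000.
R = -1144 − 1611 = -2755; wraps to 1341 = 010100111101
R = 1341 + 1750 = 3091; wraps to -1005 = 110000010011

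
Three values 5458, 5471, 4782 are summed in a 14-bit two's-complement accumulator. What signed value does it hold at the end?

5458 + 5471 = 10929 → wraps to -5455 (10101010110001)
-5455 + 4782 = -673 (11110101011111)

-673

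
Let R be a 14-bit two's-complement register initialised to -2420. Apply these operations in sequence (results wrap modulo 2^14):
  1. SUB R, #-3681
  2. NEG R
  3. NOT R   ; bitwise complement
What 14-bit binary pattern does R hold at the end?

00010011101100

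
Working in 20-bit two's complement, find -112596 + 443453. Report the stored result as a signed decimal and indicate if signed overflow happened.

330857; no overflow

-112596 → 11100100100000101100
443453 → 01101100010000111101
  11100100100000101100
+ 01101100010000111101
= 01010000110001101001  (discard carry-out 1)
Result 01010000110001101001: MSB = 0 → value 330857.
Addends have opposite signs, so signed overflow cannot occur.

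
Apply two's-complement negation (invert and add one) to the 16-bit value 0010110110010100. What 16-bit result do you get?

Invert: 1101001001101011. Add 1: 1101001001101100.

1101001001101100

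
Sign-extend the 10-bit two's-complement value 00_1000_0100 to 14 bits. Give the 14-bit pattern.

00000010000100

MSB of 0010000100 is 0; replicate it into the new high bits.
0000|0010000100 → 00000010000100 (still 132).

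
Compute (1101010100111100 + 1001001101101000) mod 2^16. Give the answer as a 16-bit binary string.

  1101010100111100
+ 1001001101101000
= 0110100010100100  (discard carry-out 1)

0110100010100100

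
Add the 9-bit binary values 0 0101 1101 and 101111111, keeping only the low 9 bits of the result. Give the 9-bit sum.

111011100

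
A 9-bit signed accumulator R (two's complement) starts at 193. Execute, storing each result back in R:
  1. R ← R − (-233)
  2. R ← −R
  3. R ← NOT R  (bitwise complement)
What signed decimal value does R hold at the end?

Start: R = 193 = 011000001.
R = 193 − (-233) = 426; wraps to -86 = 110101010
R = −(-86) = 86 = 001010110
R = NOT 001010110 = 110101001 = -87

-87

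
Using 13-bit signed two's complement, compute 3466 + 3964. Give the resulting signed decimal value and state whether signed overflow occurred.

3466 → 0110110001010
3964 → 0111101111100
  0110110001010
+ 0111101111100
= 1110100000110
Result 1110100000110: MSB = 1 → 7430 − 8192 = -762.
Both addends are non-negative but the stored result is negative: signed overflow. The true value 3466 + 3964 = 7430 lies outside [-4096, 4095].

-762; overflow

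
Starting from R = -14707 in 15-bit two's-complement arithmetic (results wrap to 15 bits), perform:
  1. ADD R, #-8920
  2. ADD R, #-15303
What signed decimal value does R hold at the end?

-6162

Start: R = -14707 = 100011010001101.
R = -14707 + (-8920) = -23627; wraps to 9141 = 010001110110101
R = 9141 + (-15303) = -6162 = 110011111101110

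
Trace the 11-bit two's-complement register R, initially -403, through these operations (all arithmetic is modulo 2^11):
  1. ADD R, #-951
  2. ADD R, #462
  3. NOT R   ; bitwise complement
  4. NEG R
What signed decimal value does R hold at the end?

Start: R = -403 = 11001101101.
R = -403 + (-951) = -1354; wraps to 694 = 01010110110
R = 694 + 462 = 1156; wraps to -892 = 10010000100
R = NOT 10010000100 = 01101111011 = 891
R = −(891) = -891 = 10010000101

-891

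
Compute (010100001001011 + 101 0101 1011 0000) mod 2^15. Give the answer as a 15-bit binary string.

111110111111011

  010100001001011
+ 101010110110000
= 111110111111011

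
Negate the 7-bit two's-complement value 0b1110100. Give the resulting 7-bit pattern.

0001100

Invert: 0001011. Add 1: 0001100.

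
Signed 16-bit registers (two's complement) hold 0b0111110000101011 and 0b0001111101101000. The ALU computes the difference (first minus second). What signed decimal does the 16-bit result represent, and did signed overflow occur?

0b0111110000101011 → 0111110000101011 = 31787 (signed)
0b0001111101101000 → 0001111101101000 = 8040 (signed)
Subtract via negate-and-add: invert 0001111101101000 + 1 = 1110000010011000 (i.e. -8040).
  0111110000101011
+ 1110000010011000
= 0101110011000011  (discard carry-out 1)
Result 0101110011000011: MSB = 0 → value 23747.
Addends (after negating the subtrahend) have opposite signs, so signed overflow cannot occur.

23747; no overflow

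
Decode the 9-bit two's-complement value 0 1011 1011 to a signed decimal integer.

MSB is 0, so the value is non-negative: 010111011 = 187.

187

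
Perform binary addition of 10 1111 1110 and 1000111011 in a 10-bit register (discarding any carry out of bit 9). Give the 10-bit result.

0100111001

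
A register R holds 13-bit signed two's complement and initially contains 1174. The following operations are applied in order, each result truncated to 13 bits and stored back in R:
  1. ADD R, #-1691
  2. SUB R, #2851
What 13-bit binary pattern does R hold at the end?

1001011011000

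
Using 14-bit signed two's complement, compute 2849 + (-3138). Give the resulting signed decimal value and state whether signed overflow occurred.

2849 → 00101100100001
-3138 → 11001110111110
  00101100100001
+ 11001110111110
= 11111011011111
Result 11111011011111: MSB = 1 → 16095 − 16384 = -289.
Addends have opposite signs, so signed overflow cannot occur.

-289; no overflow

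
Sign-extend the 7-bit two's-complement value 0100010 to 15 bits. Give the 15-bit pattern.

000000000100010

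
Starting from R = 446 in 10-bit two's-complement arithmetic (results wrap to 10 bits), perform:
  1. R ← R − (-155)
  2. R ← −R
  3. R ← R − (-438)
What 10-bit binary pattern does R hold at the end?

1101011101

Start: R = 446 = 0110111110.
R = 446 − (-155) = 601; wraps to -423 = 1001011001
R = −(-423) = 423 = 0110100111
R = 423 − (-438) = 861; wraps to -163 = 1101011101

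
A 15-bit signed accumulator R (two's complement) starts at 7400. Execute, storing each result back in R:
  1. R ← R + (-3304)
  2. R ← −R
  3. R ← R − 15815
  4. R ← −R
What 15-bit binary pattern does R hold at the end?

Start: R = 7400 = 001110011101000.
R = 7400 + (-3304) = 4096 = 001000000000000
R = −(4096) = -4096 = 111000000000000
R = -4096 − 15815 = -19911; wraps to 12857 = 011001000111001
R = −(12857) = -12857 = 100110111000111

100110111000111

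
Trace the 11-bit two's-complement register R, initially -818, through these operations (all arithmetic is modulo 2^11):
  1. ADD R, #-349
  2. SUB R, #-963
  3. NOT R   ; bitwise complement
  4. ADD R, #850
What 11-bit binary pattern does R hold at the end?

Start: R = -818 = 10011001110.
R = -818 + (-349) = -1167; wraps to 881 = 01101110001
R = 881 − (-963) = 1844; wraps to -204 = 11100110100
R = NOT 11100110100 = 00011001011 = 203
R = 203 + 850 = 1053; wraps to -995 = 10000011101

10000011101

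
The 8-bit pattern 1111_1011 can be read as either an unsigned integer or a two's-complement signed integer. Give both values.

Unsigned: 11111011 = 251.
Signed: MSB=1 → 251 − 256 = -5.

unsigned = 251, signed = -5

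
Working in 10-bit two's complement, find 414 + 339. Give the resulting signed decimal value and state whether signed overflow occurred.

-271; overflow

414 → 0110011110
339 → 0101010011
  0110011110
+ 0101010011
= 1011110001
Result 1011110001: MSB = 1 → 753 − 1024 = -271.
Both addends are non-negative but the stored result is negative: signed overflow. The true value 414 + 339 = 753 lies outside [-512, 511].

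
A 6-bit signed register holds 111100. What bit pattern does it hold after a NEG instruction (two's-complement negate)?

000100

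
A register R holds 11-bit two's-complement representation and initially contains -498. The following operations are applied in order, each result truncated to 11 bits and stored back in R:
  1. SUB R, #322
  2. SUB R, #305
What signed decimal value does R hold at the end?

923

Start: R = -498 = 11000001110.
R = -498 − 322 = -820 = 10011001100
R = -820 − 305 = -1125; wraps to 923 = 01110011011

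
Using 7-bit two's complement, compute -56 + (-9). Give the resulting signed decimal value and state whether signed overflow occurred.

-56 → 1001000
-9 → 1110111
  1001000
+ 1110111
= 0111111  (discard carry-out 1)
Result 0111111: MSB = 0 → value 63.
Both addends are negative but the stored result is non-negative: signed overflow. The true value -56 + (-9) = -65 lies outside [-64, 63].

63; overflow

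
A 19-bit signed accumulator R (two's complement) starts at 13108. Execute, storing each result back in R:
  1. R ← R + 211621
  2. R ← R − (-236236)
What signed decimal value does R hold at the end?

-63323

Start: R = 13108 = 0000011001100110100.
R = 13108 + 211621 = 224729 = 0110110110111011001
R = 224729 − (-236236) = 460965; wraps to -63323 = 1110000100010100101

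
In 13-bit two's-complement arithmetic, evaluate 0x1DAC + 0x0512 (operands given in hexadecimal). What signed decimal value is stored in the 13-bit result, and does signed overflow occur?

0x1DAC = 1110110101100 = -596 (signed)
0x0512 = 0010100010010 = 1298 (signed)
  1110110101100
+ 0010100010010
= 0001010111110  (discard carry-out 1)
Result 0001010111110: MSB = 0 → value 702.
Addends have opposite signs, so signed overflow cannot occur.

702; no overflow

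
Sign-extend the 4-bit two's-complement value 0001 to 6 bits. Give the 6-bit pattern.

000001

MSB of 0001 is 0; replicate it into the new high bits.
00|0001 → 000001 (still 1).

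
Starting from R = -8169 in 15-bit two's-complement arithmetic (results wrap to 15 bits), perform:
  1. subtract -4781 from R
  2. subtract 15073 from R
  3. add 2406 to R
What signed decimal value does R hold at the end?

-16055

Start: R = -8169 = 110000000010111.
R = -8169 − (-4781) = -3388 = 111001011000100
R = -3388 − 15073 = -18461; wraps to 14307 = 011011111100011
R = 14307 + 2406 = 16713; wraps to -16055 = 100000101001001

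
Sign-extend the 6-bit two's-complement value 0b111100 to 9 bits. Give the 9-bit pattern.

111111100

MSB of 111100 is 1; replicate it into the new high bits.
111|111100 → 111111100 (still -4).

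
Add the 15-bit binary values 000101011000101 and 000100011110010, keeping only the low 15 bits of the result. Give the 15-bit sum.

  000101011000101
+ 000100011110010
= 001001110110111

001001110110111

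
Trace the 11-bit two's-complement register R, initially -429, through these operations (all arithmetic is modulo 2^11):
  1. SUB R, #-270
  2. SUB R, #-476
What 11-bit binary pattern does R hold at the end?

Start: R = -429 = 11001010011.
R = -429 − (-270) = -159 = 11101100001
R = -159 − (-476) = 317 = 00100111101

00100111101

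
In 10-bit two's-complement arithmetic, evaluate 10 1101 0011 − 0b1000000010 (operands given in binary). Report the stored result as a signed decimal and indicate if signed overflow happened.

10 1101 0011 → 1011010011 = -301 (signed)
0b1000000010 → 1000000010 = -510 (signed)
Subtract via negate-and-add: invert 1000000010 + 1 = 0111111110 (i.e. 510).
  1011010011
+ 0111111110
= 0011010001  (discard carry-out 1)
Result 0011010001: MSB = 0 → value 209.
Addends (after negating the subtrahend) have opposite signs, so signed overflow cannot occur.

209; no overflow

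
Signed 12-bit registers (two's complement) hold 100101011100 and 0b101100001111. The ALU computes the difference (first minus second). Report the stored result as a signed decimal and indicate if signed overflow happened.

-435; no overflow

100101011100 = -1700 (signed)
0b101100001111 → 101100001111 = -1265 (signed)
Subtract via negate-and-add: invert 101100001111 + 1 = 010011110001 (i.e. 1265).
  100101011100
+ 010011110001
= 111001001101
Result 111001001101: MSB = 1 → 3661 − 4096 = -435.
Addends (after negating the subtrahend) have opposite signs, so signed overflow cannot occur.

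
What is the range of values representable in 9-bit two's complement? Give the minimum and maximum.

Minimum: −2^8 = -256.
Maximum: 2^8 − 1 = 255.

min = -256, max = 255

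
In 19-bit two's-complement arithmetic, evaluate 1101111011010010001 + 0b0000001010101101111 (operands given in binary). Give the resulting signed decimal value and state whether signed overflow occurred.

-62464; no overflow

1101111011010010001 = -67951 (signed)
0b0000001010101101111 → 0000001010101101111 = 5487 (signed)
  1101111011010010001
+ 0000001010101101111
= 1110000110000000000
Result 1110000110000000000: MSB = 1 → 461824 − 524288 = -62464.
Addends have opposite signs, so signed overflow cannot occur.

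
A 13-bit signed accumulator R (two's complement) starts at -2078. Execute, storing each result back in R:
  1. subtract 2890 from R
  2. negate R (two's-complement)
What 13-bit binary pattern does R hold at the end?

1001101101000

Start: R = -2078 = 1011111100010.
R = -2078 − 2890 = -4968; wraps to 3224 = 0110010011000
R = −(3224) = -3224 = 1001101101000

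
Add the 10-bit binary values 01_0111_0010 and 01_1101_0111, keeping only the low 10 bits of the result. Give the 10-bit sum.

1101001001

  0101110010
+ 0111010111
= 1101001001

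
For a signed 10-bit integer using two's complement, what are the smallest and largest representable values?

min = -512, max = 511

Minimum: −2^9 = -512.
Maximum: 2^9 − 1 = 511.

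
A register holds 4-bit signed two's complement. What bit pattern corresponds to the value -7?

1001

|-7| = 7 = 0111 in 4 bits.
Invert the bits: 1000. Add 1: 1001.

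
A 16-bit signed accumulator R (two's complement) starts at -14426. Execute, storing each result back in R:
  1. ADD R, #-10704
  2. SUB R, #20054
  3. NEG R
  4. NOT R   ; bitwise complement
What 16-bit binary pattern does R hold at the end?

Start: R = -14426 = 1100011110100110.
R = -14426 + (-10704) = -25130 = 1001110111010110
R = -25130 − 20054 = -45184; wraps to 20352 = 0100111110000000
R = −(20352) = -20352 = 1011000010000000
R = NOT 1011000010000000 = 0100111101111111 = 20351

0100111101111111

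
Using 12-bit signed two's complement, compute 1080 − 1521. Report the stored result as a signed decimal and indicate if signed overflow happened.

-441; no overflow

1080 → 010000111000
1521 → 010111110001
Subtract via negate-and-add: invert 010111110001 + 1 = 101000001111 (i.e. -1521).
  010000111000
+ 101000001111
= 111001000111
Result 111001000111: MSB = 1 → 3655 − 4096 = -441.
Addends (after negating the subtrahend) have opposite signs, so signed overflow cannot occur.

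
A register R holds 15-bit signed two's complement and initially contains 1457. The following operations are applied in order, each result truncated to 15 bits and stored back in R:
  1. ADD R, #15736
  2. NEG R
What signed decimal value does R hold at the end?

15575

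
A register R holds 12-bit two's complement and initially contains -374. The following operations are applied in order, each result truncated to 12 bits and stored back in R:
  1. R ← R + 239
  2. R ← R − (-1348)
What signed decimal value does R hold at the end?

1213

Start: R = -374 = 111010001010.
R = -374 + 239 = -135 = 111101111001
R = -135 − (-1348) = 1213 = 010010111101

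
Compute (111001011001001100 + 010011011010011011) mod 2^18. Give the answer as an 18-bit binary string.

  111001011001001100
+ 010011011010011011
= 001100110011100111  (discard carry-out 1)

001100110011100111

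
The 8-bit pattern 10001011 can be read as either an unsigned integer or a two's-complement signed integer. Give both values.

Unsigned: 10001011 = 139.
Signed: MSB=1 → 139 − 256 = -117.

unsigned = 139, signed = -117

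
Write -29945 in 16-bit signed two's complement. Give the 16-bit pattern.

1000101100000111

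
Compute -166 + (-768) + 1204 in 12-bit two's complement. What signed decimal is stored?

-166 + (-768) = -934 (110001011010)
-934 + 1204 = 270 (000100001110)

270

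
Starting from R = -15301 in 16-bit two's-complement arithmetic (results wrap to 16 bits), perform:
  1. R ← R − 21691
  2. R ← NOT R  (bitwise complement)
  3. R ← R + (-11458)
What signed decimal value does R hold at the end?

25533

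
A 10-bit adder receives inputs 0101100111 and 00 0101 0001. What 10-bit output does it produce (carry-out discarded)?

0110111000

  0101100111
+ 0001010001
= 0110111000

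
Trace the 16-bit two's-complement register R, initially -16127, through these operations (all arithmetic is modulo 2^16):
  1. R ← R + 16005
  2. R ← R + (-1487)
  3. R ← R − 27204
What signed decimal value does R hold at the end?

-28813

Start: R = -16127 = 1100000100000001.
R = -16127 + 16005 = -122 = 1111111110000110
R = -122 + (-1487) = -1609 = 1111100110110111
R = -1609 − 27204 = -28813 = 1000111101110011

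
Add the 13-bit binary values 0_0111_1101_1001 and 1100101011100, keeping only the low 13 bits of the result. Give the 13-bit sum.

  0011111011001
+ 1100101011100
= 0000100110101  (discard carry-out 1)

0000100110101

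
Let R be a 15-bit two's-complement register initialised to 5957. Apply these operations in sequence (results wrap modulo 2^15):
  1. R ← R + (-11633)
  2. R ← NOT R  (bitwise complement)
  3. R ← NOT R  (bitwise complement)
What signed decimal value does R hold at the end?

Start: R = 5957 = 001011101000101.
R = 5957 + (-11633) = -5676 = 110100111010100
R = NOT 110100111010100 = 001011000101011 = 5675
R = NOT 001011000101011 = 110100111010100 = -5676

-5676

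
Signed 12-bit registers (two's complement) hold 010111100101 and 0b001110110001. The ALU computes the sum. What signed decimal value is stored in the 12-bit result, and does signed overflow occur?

-1642; overflow

010111100101 = 1509 (signed)
0b001110110001 → 001110110001 = 945 (signed)
  010111100101
+ 001110110001
= 100110010110
Result 100110010110: MSB = 1 → 2454 − 4096 = -1642.
Both addends are non-negative but the stored result is negative: signed overflow. The true value 1509 + 945 = 2454 lies outside [-2048, 2047].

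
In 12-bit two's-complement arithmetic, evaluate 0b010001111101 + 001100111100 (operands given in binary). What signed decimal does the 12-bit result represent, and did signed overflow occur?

0b010001111101 → 010001111101 = 1149 (signed)
001100111100 = 828 (signed)
  010001111101
+ 001100111100
= 011110111001
Result 011110111001: MSB = 0 → value 1977.
Both addends are non-negative and so is the stored result: no signed overflow.

1977; no overflow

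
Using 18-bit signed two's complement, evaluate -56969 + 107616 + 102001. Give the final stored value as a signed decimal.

-56969 + 107616 = 50647 (001100010111010111)
50647 + 102001 = 152648 → wraps to -109496 (100101010001001000)

-109496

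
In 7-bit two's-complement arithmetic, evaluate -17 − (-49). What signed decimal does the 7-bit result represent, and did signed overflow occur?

32; no overflow

-17 → 1101111
-49 → 1001111
Subtract via negate-and-add: invert 1001111 + 1 = 0110001 (i.e. 49).
  1101111
+ 0110001
= 0100000  (discard carry-out 1)
Result 0100000: MSB = 0 → value 32.
Addends (after negating the subtrahend) have opposite signs, so signed overflow cannot occur.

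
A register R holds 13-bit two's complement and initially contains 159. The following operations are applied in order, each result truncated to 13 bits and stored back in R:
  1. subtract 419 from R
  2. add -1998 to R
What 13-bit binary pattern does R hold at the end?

1011100101110

Start: R = 159 = 0000010011111.
R = 159 − 419 = -260 = 1111011111100
R = -260 + (-1998) = -2258 = 1011100101110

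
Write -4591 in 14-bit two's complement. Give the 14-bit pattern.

|-4591| = 4591 = 01000111101111 in 14 bits.
Invert the bits: 10111000010000. Add 1: 10111000010001.
Check: 10111000010001 reads as 11793 − 16384 = -4591.

10111000010001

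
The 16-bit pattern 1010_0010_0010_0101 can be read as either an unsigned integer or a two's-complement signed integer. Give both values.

unsigned = 41509, signed = -24027

Unsigned: 1010001000100101 = 41509.
Signed: MSB=1 → 41509 − 65536 = -24027.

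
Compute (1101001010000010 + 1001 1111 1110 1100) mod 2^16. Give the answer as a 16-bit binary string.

0111001001101110

  1101001010000010
+ 1001111111101100
= 0111001001101110  (discard carry-out 1)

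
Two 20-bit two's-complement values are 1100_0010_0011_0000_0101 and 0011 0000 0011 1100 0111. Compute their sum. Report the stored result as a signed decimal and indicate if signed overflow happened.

1100_0010_0011_0000_0101 → 11000010001100000101 = -253179 (signed)
0011 0000 0011 1100 0111 → 00110000001111000111 = 197575 (signed)
  11000010001100000101
+ 00110000001111000111
= 11110010011011001100
Result 11110010011011001100: MSB = 1 → 992972 − 1048576 = -55604.
Addends have opposite signs, so signed overflow cannot occur.

-55604; no overflow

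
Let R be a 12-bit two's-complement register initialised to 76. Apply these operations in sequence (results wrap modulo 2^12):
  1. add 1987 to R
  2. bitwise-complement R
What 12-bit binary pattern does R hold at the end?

Start: R = 76 = 000001001100.
R = 76 + 1987 = 2063; wraps to -2033 = 100000001111
R = NOT 100000001111 = 011111110000 = 2032

011111110000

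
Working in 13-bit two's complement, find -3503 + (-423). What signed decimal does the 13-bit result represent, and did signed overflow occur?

-3503 → 1001001010001
-423 → 1111001011001
  1001001010001
+ 1111001011001
= 1000010101010  (discard carry-out 1)
Result 1000010101010: MSB = 1 → 4266 − 8192 = -3926.
Both addends are negative and so is the stored result: no signed overflow.

-3926; no overflow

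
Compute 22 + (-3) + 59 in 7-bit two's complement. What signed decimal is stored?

22 + (-3) = 19 (0010011)
19 + 59 = 78 → wraps to -50 (1001110)

-50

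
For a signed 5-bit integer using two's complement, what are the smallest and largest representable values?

min = -16, max = 15

Minimum: −2^4 = -16.
Maximum: 2^4 − 1 = 15.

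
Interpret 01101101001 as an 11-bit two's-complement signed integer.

MSB is 0, so the value is non-negative: 01101101001 = 873.

873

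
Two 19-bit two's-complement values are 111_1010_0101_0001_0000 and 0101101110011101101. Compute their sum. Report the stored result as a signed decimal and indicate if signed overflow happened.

111_1010_0101_0001_0000 → 1111010010100010000 = -23280 (signed)
0101101110011101101 = 187629 (signed)
  1111010010100010000
+ 0101101110011101101
= 0101000000111111101  (discard carry-out 1)
Result 0101000000111111101: MSB = 0 → value 164349.
Addends have opposite signs, so signed overflow cannot occur.

164349; no overflow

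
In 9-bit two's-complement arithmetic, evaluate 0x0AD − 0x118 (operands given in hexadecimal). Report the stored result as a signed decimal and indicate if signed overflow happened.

-107; overflow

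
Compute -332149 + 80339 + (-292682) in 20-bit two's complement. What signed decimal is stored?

504084

-332149 + 80339 = -251810 (11000010100001011110)
-251810 + (-292682) = -544492 → wraps to 504084 (01111011000100010100)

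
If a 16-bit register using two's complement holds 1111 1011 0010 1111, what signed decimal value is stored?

MSB is 1, so the value is negative.
Invert: 0000010011010000. Add 1: 0000010011010001 = 1233. So the value is −1233.

-1233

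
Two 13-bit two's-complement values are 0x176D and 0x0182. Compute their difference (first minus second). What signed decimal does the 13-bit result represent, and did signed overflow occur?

0x176D = 1011101101101 = -2195 (signed)
0x0182 = 0000110000010 = 386 (signed)
Subtract via negate-and-add: invert 0000110000010 + 1 = 1111001111110 (i.e. -386).
  1011101101101
+ 1111001111110
= 1010111101011  (discard carry-out 1)
Result 1010111101011: MSB = 1 → 5611 − 8192 = -2581.
Both addends (after negating the subtrahend) are negative and so is the stored result: no signed overflow.

-2581; no overflow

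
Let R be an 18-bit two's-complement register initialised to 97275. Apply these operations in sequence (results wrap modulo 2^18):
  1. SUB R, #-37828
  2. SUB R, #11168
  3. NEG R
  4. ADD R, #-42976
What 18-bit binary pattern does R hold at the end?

010111010000000001

Start: R = 97275 = 010111101111111011.
R = 97275 − (-37828) = 135103; wraps to -127041 = 100000111110111111
R = -127041 − 11168 = -138209; wraps to 123935 = 011110010000011111
R = −(123935) = -123935 = 100001101111100001
R = -123935 + (-42976) = -166911; wraps to 95233 = 010111010000000001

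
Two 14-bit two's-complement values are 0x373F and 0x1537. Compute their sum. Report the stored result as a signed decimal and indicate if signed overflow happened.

3190; no overflow

0x373F = 11011100111111 = -2241 (signed)
0x1537 = 01010100110111 = 5431 (signed)
  11011100111111
+ 01010100110111
= 00110001110110  (discard carry-out 1)
Result 00110001110110: MSB = 0 → value 3190.
Addends have opposite signs, so signed overflow cannot occur.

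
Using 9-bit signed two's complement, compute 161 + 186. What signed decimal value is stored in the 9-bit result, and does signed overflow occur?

161 → 010100001
186 → 010111010
  010100001
+ 010111010
= 101011011
Result 101011011: MSB = 1 → 347 − 512 = -165.
Both addends are non-negative but the stored result is negative: signed overflow. The true value 161 + 186 = 347 lies outside [-256, 255].

-165; overflow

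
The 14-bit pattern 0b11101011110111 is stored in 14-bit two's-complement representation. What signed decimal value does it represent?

MSB is 1, so the value is negative.
Unsigned reading: 15095. Subtract 2^14 = 16384: 15095 − 16384 = -1289.

-1289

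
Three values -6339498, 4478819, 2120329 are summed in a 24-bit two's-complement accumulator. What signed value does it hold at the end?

-6339498 + 4478819 = -1860679 (111000111001101110111001)
-1860679 + 2120329 = 259650 (000000111111011001000010)

259650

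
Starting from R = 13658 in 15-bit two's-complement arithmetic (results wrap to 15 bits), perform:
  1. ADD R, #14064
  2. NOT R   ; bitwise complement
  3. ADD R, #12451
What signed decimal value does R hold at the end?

-15272

Start: R = 13658 = 011010101011010.
R = 13658 + 14064 = 27722; wraps to -5046 = 110110001001010
R = NOT 110110001001010 = 001001110110101 = 5045
R = 5045 + 12451 = 17496; wraps to -15272 = 100010001011000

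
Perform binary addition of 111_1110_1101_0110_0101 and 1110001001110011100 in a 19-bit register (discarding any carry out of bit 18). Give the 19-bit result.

  1111110110101100101
+ 1110001001110011100
= 1110000000100000001  (discard carry-out 1)

1110000000100000001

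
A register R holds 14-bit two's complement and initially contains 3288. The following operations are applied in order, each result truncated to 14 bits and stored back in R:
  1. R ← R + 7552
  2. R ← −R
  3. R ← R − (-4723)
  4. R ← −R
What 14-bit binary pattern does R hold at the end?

01011111100101

Start: R = 3288 = 00110011011000.
R = 3288 + 7552 = 10840; wraps to -5544 = 10101001011000
R = −(-5544) = 5544 = 01010110101000
R = 5544 − (-4723) = 10267; wraps to -6117 = 10100000011011
R = −(-6117) = 6117 = 01011111100101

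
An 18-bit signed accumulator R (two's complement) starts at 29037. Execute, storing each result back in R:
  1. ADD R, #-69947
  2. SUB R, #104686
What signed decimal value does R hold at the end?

Start: R = 29037 = 000111000101101101.
R = 29037 + (-69947) = -40910 = 110110000000110010
R = -40910 − 104686 = -145596; wraps to 116548 = 011100011101000100

116548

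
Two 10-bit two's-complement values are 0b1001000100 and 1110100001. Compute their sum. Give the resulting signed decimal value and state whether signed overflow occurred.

0b1001000100 → 1001000100 = -444 (signed)
1110100001 = -95 (signed)
  1001000100
+ 1110100001
= 0111100101  (discard carry-out 1)
Result 0111100101: MSB = 0 → value 485.
Both addends are negative but the stored result is non-negative: signed overflow. The true value -444 + (-95) = -539 lies outside [-512, 511].

485; overflow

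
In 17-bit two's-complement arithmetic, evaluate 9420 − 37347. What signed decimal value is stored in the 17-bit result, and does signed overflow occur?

9420 → 00010010011001100
37347 → 01001000111100011
Subtract via negate-and-add: invert 01001000111100011 + 1 = 10110111000011101 (i.e. -37347).
  00010010011001100
+ 10110111000011101
= 11001001011101001
Result 11001001011101001: MSB = 1 → 103145 − 131072 = -27927.
Addends (after negating the subtrahend) have opposite signs, so signed overflow cannot occur.

-27927; no overflow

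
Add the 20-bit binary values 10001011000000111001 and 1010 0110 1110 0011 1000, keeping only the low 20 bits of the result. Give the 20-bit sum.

00110001111001110001

  10001011000000111001
+ 10100110111000111000
= 00110001111001110001  (discard carry-out 1)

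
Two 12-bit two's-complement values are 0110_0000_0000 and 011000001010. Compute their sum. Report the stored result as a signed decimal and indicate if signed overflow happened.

-1014; overflow

0110_0000_0000 → 011000000000 = 1536 (signed)
011000001010 = 1546 (signed)
  011000000000
+ 011000001010
= 110000001010
Result 110000001010: MSB = 1 → 3082 − 4096 = -1014.
Both addends are non-negative but the stored result is negative: signed overflow. The true value 1536 + 1546 = 3082 lies outside [-2048, 2047].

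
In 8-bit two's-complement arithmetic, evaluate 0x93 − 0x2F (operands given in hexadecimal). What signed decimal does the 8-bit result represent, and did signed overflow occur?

100; overflow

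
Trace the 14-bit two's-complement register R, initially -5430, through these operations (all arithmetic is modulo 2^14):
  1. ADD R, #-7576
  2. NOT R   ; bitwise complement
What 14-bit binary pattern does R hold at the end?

Start: R = -5430 = 10101011001010.
R = -5430 + (-7576) = -13006; wraps to 3378 = 00110100110010
R = NOT 00110100110010 = 11001011001101 = -3379

11001011001101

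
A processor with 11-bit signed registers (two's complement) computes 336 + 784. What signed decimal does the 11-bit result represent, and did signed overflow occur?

336 → 00101010000
784 → 01100010000
  00101010000
+ 01100010000
= 10001100000
Result 10001100000: MSB = 1 → 1120 − 2048 = -928.
Both addends are non-negative but the stored result is negative: signed overflow. The true value 336 + 784 = 1120 lies outside [-1024, 1023].

-928; overflow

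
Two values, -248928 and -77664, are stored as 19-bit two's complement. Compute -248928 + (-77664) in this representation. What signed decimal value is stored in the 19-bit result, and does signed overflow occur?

197696; overflow

-248928 → 1000011001110100000
-77664 → 1101101000010100000
  1000011001110100000
+ 1101101000010100000
= 0110000010001000000  (discard carry-out 1)
Result 0110000010001000000: MSB = 0 → value 197696.
Both addends are negative but the stored result is non-negative: signed overflow. The true value -248928 + (-77664) = -326592 lies outside [-262144, 262143].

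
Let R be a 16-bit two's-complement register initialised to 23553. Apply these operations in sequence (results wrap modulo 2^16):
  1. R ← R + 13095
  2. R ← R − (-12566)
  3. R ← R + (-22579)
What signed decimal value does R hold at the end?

Start: R = 23553 = 0101110000000001.
R = 23553 + 13095 = 36648; wraps to -28888 = 1000111100101000
R = -28888 − (-12566) = -16322 = 1100000000111110
R = -16322 + (-22579) = -38901; wraps to 26635 = 0110100000001011

26635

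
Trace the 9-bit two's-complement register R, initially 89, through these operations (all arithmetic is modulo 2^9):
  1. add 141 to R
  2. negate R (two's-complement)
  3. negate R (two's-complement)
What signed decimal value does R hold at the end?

Start: R = 89 = 001011001.
R = 89 + 141 = 230 = 011100110
R = −(230) = -230 = 100011010
R = −(-230) = 230 = 011100110

230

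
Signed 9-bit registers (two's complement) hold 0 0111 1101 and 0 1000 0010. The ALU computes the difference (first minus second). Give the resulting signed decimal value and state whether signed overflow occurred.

-5; no overflow

0 0111 1101 → 001111101 = 125 (signed)
0 1000 0010 → 010000010 = 130 (signed)
Subtract via negate-and-add: invert 010000010 + 1 = 101111110 (i.e. -130).
  001111101
+ 101111110
= 111111011
Result 111111011: MSB = 1 → 507 − 512 = -5.
Addends (after negating the subtrahend) have opposite signs, so signed overflow cannot occur.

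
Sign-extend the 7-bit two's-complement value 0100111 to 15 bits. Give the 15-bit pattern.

000000000100111

MSB of 0100111 is 0; replicate it into the new high bits.
00000000|0100111 → 000000000100111 (still 39).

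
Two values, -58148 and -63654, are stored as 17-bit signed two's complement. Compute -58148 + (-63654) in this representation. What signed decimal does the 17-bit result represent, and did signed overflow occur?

9270; overflow

-58148 → 10001110011011100
-63654 → 10000011101011010
  10001110011011100
+ 10000011101011010
= 00010010000110110  (discard carry-out 1)
Result 00010010000110110: MSB = 0 → value 9270.
Both addends are negative but the stored result is non-negative: signed overflow. The true value -58148 + (-63654) = -121802 lies outside [-65536, 65535].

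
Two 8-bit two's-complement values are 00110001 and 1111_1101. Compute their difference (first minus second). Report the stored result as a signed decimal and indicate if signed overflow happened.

52; no overflow

00110001 = 49 (signed)
1111_1101 → 11111101 = -3 (signed)
Subtract via negate-and-add: invert 11111101 + 1 = 00000011 (i.e. 3).
  00110001
+ 00000011
= 00110100
Result 00110100: MSB = 0 → value 52.
Both addends (after negating the subtrahend) are non-negative and so is the stored result: no signed overflow.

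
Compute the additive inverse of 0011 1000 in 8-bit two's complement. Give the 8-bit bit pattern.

Invert: 11000111. Add 1: 11001000.

11001000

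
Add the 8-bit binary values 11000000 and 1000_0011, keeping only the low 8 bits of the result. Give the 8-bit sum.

01000011

  11000000
+ 10000011
= 01000011  (discard carry-out 1)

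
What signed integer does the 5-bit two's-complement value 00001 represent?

MSB is 0, so the value is non-negative: 00001 = 1.

1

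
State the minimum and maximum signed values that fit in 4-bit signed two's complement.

min = -8, max = 7

Minimum: −2^3 = -8.
Maximum: 2^3 − 1 = 7.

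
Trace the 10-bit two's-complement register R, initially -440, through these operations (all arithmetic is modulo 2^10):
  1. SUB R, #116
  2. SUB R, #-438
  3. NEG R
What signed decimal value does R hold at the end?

Start: R = -440 = 1001001000.
R = -440 − 116 = -556; wraps to 468 = 0111010100
R = 468 − (-438) = 906; wraps to -118 = 1110001010
R = −(-118) = 118 = 0001110110

118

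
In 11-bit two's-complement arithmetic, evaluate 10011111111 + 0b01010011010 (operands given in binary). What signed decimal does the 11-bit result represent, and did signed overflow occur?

10011111111 = -769 (signed)
0b01010011010 → 01010011010 = 666 (signed)
  10011111111
+ 01010011010
= 11110011001
Result 11110011001: MSB = 1 → 1945 − 2048 = -103.
Addends have opposite signs, so signed overflow cannot occur.

-103; no overflow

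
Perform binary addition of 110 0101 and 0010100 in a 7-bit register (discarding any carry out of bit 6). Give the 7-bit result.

1111001

  1100101
+ 0010100
= 1111001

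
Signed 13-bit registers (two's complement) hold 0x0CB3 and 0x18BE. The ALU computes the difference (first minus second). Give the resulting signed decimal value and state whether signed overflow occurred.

-3083; overflow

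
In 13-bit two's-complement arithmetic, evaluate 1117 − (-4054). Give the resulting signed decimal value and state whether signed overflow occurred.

1117 → 0010001011101
-4054 → 1000000101010
Subtract via negate-and-add: invert 1000000101010 + 1 = 0111111010110 (i.e. 4054).
  0010001011101
+ 0111111010110
= 1010000110011
Result 1010000110011: MSB = 1 → 5171 − 8192 = -3021.
Both addends (after negating the subtrahend) are non-negative but the stored result is negative: signed overflow. The true value 1117 − (-4054) = 5171 lies outside [-4096, 4095].

-3021; overflow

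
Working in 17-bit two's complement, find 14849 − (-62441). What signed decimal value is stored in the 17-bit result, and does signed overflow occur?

14849 → 00011101000000001
-62441 → 10000110000010111
Subtract via negate-and-add: invert 10000110000010111 + 1 = 01111001111101001 (i.e. 62441).
  00011101000000001
+ 01111001111101001
= 10010110111101010
Result 10010110111101010: MSB = 1 → 77290 − 131072 = -53782.
Both addends (after negating the subtrahend) are non-negative but the stored result is negative: signed overflow. The true value 14849 − (-62441) = 77290 lies outside [-65536, 65535].

-53782; overflow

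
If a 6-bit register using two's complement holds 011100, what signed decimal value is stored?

MSB is 0, so the value is non-negative: 011100 = 28.

28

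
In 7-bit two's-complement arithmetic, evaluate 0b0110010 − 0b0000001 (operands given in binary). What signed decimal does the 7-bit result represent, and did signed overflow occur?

0b0110010 → 0110010 = 50 (signed)
0b0000001 → 0000001 = 1 (signed)
Subtract via negate-and-add: invert 0000001 + 1 = 1111111 (i.e. -1).
  0110010
+ 1111111
= 0110001  (discard carry-out 1)
Result 0110001: MSB = 0 → value 49.
Addends (after negating the subtrahend) have opposite signs, so signed overflow cannot occur.

49; no overflow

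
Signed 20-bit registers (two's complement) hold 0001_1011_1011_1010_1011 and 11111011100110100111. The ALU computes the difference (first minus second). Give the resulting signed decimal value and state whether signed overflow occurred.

0001_1011_1011_1010_1011 → 00011011101110101011 = 113579 (signed)
11111011100110100111 = -18009 (signed)
Subtract via negate-and-add: invert 11111011100110100111 + 1 = 00000100011001011001 (i.e. 18009).
  00011011101110101011
+ 00000100011001011001
= 00100000001000000100
Result 00100000001000000100: MSB = 0 → value 131588.
Both addends (after negating the subtrahend) are non-negative and so is the stored result: no signed overflow.

131588; no overflow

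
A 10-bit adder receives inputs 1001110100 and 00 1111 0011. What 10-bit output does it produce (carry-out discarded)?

1101100111

  1001110100
+ 0011110011
= 1101100111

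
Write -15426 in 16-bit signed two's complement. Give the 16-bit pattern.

1100001110111110

|-15426| = 15426 = 0011110001000010 in 16 bits.
Invert the bits: 1100001110111101. Add 1: 1100001110111110.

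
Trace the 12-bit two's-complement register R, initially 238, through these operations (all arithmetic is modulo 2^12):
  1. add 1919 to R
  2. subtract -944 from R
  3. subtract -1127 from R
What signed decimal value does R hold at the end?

Start: R = 238 = 000011101110.
R = 238 + 1919 = 2157; wraps to -1939 = 100001101101
R = -1939 − (-944) = -995 = 110000011101
R = -995 − (-1127) = 132 = 000010000100

132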